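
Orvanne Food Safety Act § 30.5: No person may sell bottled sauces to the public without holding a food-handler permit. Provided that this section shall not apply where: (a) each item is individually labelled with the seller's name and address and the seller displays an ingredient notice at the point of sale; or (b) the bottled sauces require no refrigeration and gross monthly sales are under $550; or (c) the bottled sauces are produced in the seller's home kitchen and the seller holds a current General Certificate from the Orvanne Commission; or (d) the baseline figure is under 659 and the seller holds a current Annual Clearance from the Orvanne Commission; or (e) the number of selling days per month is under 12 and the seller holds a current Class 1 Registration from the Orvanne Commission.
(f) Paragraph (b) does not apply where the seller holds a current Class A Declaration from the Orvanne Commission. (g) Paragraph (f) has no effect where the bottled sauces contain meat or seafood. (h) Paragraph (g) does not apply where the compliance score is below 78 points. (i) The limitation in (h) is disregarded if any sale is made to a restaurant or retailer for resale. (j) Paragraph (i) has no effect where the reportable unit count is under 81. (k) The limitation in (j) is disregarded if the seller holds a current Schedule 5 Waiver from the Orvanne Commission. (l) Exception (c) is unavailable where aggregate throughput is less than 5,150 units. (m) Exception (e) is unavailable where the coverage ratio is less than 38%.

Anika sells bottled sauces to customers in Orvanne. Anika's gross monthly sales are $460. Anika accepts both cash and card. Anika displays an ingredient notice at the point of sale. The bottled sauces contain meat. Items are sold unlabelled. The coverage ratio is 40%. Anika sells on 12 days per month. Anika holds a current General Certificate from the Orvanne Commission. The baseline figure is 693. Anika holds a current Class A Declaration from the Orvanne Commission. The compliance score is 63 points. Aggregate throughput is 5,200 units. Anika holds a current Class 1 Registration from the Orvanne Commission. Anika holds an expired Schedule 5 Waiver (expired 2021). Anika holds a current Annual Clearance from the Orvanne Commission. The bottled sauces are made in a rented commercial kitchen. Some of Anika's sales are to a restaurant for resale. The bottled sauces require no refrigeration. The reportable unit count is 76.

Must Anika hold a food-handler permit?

Exception (a) fails — items are sold unlabelled.
All of (b)'s requirements are met (the bottled sauces are shelf-stable; gross monthly sales are $460, under the $550 limit). Turning to paragraphs (f)–(k): (f) operates against (b): a current Class A Declaration is held. (g) would limit (f) — the bottled sauces contain meat — but (h) sets (g) aside: (h) operates against (g): the compliance score is 63 points, below the 78 points limit. (i) would limit (h) — some sales are to a restaurant for resale — but (j) sets (i) aside: (j) operates — the reportable unit count is 76, under the 81 limit. (k), which would lift (j), does not operate here — there is no Schedule 5 Waiver in force. Exception (b) does not apply.
Exception (c) does not apply: the bottled sauces are made in a commercial kitchen, not a home kitchen.
Exception (d) fails — the baseline figure is 693, not under 659.
Exception (e) does not apply: the number of selling days per month is 12, not under 12.
No exception displaces § 30.5.

Yes — Anika must hold a food-handler permit.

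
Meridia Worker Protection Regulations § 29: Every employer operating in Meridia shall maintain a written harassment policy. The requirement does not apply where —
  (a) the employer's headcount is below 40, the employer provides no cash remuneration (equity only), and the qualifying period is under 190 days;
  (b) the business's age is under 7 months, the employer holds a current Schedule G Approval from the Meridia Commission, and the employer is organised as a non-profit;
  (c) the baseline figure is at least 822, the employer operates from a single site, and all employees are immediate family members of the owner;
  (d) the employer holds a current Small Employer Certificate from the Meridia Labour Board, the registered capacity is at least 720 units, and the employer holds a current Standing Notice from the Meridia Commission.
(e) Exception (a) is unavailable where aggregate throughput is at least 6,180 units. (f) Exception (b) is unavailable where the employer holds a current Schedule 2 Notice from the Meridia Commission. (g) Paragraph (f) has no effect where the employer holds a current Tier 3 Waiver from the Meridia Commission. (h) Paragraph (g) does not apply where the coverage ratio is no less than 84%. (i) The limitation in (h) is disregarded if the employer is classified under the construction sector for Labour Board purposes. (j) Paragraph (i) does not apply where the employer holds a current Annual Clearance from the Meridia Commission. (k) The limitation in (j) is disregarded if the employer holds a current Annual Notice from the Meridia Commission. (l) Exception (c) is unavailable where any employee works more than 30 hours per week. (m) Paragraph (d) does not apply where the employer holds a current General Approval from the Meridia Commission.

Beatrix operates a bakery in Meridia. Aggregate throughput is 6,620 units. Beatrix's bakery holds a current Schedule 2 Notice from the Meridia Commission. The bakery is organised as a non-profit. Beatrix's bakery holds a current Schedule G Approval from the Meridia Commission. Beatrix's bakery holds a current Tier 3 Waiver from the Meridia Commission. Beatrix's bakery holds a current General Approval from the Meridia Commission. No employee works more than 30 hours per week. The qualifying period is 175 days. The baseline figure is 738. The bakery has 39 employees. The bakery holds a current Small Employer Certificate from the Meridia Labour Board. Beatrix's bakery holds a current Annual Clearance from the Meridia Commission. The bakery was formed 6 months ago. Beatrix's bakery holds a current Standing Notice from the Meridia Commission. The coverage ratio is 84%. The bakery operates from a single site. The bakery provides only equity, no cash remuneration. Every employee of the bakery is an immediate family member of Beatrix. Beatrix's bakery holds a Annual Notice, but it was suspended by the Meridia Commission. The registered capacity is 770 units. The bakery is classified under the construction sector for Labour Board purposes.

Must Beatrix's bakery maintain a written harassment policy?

Yes — Beatrix's bakery must maintain a written harassment policy.

Exception (a) is satisfied on its face — the employer's headcount is 39, below the 40 limit; remuneration is equity-only; the qualifying period is 175 days, under the 190 days limit. But: (e) operates — aggregate throughput is 6,620 units, meeting the 6,180 units threshold. Exception (a) does not apply.
All of (b)'s requirements are met (the business's age is 6 months, under the 7 months limit; a current Schedule G Approval is held; the employer is a non-profit). But applying paragraphs (f)–(k): (f) is triggered — a current Schedule 2 Notice is held. (g) would limit (f) — a current Tier 3 Waiver is held — but (h) sets (g) aside: (h) is triggered — the coverage ratio is 84%, meeting the 84% threshold. (i) operates (the bakery is classified under the construction sector), but is itself disapplied by (j): (j) operates against (i): a current Annual Clearance is held. (k), which would lift (j), is inapplicable — no current Annual Notice is held. (b) is therefore removed.
Exception (c) does not apply: the baseline figure is 738, short of 822.
All of (d)'s requirements are met (a current Small Employer Certificate is held; the registered capacity is 770 units, meeting the 720 units threshold; a current Standing Notice is held). But: (m) is triggered — a current General Approval is held. So (d) is unavailable.
No exception is made out. Beatrix's bakery falls within the general rule.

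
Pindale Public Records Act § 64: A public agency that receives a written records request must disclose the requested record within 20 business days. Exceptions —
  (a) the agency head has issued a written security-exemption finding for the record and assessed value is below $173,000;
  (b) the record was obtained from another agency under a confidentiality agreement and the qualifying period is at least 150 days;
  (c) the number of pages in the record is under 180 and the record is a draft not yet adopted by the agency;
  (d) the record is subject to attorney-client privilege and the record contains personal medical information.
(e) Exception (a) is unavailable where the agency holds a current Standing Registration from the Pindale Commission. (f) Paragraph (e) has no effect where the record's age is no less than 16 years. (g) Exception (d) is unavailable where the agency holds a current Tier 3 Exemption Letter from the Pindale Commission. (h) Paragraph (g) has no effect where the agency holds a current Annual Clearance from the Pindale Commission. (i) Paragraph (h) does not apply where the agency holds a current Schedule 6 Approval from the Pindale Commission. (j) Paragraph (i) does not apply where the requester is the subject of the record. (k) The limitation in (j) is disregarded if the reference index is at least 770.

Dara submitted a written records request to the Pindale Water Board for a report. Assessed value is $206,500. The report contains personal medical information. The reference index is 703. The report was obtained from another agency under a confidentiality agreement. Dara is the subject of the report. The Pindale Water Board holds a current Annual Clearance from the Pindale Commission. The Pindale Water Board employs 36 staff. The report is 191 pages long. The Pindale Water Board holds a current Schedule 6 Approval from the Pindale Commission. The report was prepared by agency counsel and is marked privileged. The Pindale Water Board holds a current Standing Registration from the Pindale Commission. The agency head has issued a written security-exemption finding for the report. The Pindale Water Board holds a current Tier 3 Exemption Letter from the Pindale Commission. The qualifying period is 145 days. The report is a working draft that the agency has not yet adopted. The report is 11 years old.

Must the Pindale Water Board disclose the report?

No — exception (d) applies; the Pindale Water Board is not required to disclose the report.

Exception (a) does not apply: assessed value is $206,500, not below $173,000.
Exception (b) does not apply: the qualifying period is 145 days, short of 150 days.
Exception (c) requires that the number of pages in the record is under 180; but the number of pages in the record is 191, not under 180, so (c) is unavailable.
Exception (d)'s conditions are all satisfied: the report is privileged; the report contains personal medical information. Applying paragraphs (g)–(k): (g) is triggered (a current Tier 3 Exemption Letter is held), but is overridden by (h): (h) operates against (g): a current Annual Clearance is held. (i) would limit (h) — a current Schedule 6 Approval is held — but (j) sets (i) aside: (j) operates against (i): Dara is the subject of the report. (k), which would lift (j), is inapplicable — the reference index is 703, short of 770. Exception (d) stands.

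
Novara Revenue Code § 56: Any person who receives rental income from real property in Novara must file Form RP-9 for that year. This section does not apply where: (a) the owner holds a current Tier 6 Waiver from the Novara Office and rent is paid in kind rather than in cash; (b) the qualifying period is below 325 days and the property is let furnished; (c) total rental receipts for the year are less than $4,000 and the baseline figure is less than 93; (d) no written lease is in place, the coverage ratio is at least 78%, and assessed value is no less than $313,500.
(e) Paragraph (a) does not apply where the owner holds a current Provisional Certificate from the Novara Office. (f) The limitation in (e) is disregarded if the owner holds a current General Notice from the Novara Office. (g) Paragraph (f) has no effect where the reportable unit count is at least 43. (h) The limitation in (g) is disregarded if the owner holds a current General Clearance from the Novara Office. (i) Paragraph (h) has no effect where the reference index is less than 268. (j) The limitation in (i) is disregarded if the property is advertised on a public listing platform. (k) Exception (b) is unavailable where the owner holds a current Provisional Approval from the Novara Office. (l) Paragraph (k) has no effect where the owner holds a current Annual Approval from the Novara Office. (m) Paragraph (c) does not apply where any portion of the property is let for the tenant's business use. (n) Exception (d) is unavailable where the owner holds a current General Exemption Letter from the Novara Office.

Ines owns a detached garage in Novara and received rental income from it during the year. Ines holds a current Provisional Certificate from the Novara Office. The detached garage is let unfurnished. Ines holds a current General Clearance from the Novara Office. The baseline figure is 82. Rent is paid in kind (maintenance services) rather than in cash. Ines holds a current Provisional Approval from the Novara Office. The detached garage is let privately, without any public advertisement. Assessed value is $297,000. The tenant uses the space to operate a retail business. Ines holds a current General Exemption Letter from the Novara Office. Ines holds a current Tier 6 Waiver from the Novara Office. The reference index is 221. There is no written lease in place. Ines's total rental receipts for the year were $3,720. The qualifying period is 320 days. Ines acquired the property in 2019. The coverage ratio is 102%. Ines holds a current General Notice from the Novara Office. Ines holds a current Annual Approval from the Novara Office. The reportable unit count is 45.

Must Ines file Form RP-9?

Exception (a): a current Tier 6 Waiver is held; rent is paid in kind — every condition holds. However, paragraphs (e)–(j) must be considered: (e) applies — a current Provisional Certificate is held. (f) is triggered (a current General Notice is held), but is displaced by (g): (g) operates — the reportable unit count is 45, meeting the 43 threshold. (h) would limit (g) — a current General Clearance is held — but (i) sets (h) aside: (i) operates against (h): the reference index is 221, less than the 268 limit. (j), which would lift (i), is not triggered — the property is let privately without advertisement. Exception (a) does not apply.
Exception (b) fails — the property is let unfurnished.
Exception (c): total rental receipts for the year are $3,720, less than the $4,000 limit; the baseline figure is 82, less than the 93 limit — every condition holds. Turning to paragraph (m): (m) operates against (c): the space is let for business use. Exception (c) does not apply.
Exception (d) requires that assessed value is no less than $313,500; but assessed value is $297,000, short of $313,500, so (d) is unavailable.
No exception applies. The general rule governs.

Yes — Ines must file Form RP-9.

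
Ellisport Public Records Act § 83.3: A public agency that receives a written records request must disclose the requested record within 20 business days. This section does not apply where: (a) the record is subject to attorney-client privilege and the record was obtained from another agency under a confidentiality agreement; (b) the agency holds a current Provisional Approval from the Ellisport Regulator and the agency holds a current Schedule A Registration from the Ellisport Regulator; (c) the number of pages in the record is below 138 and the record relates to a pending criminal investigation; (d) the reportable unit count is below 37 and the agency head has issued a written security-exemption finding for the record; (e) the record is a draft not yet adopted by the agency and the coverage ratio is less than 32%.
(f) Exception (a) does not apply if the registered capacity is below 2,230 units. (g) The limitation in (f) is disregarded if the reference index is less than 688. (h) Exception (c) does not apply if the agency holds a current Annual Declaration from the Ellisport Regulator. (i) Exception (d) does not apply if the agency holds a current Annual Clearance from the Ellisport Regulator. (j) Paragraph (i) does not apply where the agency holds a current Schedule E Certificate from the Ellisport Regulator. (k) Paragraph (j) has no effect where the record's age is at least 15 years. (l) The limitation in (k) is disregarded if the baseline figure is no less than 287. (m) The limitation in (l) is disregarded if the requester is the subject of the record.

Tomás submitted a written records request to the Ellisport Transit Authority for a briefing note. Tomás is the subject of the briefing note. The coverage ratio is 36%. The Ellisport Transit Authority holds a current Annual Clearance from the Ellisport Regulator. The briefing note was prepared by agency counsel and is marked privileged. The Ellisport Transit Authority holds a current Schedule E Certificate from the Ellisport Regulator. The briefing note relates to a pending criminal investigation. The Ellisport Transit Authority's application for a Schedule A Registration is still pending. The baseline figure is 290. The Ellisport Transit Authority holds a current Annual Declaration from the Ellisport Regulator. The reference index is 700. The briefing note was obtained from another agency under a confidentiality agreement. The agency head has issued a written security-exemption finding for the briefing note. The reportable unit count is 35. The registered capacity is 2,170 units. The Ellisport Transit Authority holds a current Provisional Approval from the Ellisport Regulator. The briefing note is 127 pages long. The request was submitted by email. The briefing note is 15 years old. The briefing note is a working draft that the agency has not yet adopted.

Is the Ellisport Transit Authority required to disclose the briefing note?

All of (a)'s requirements are met (the briefing note is privileged; the briefing note was obtained under a confidentiality agreement). However, paragraphs (f)–(g) must be considered: (f) operates against (a): the registered capacity is 2,170 units, below the 2,230 units limit. (g), which would lift (f), is not engaged — the reference index is 700, not less than 688. Exception (a) does not apply.
Exception (b) fails — the Schedule A Registration is not current.
Exception (c) is satisfied on its face — the number of pages in the record is 127, below the 138 limit; the briefing note relates to a pending investigation. But applying paragraph (h): (h) is triggered — a current Annual Declaration is held. Exception (c) does not apply.
Exception (d)'s conditions are all satisfied: the reportable unit count is 35, below the 37 limit; a written security-exemption finding has been issued. But: (i) operates against (d): a current Annual Clearance is held. (j) is engaged (a current Schedule E Certificate is held), but is overridden by (k): (k) operates — the record's age is 15 years, meeting the 15 years threshold. (l) is engaged (the baseline figure is 290, meeting the 287 threshold), but is set aside by (m): (m) operates — Tomás is the subject of the briefing note. (d) is therefore removed.
Exception (e) does not apply: the coverage ratio is 36%, not less than 32%.
Every exception is unavailable, so the rule governs.

Yes — the Ellisport Transit Authority must disclose the briefing note.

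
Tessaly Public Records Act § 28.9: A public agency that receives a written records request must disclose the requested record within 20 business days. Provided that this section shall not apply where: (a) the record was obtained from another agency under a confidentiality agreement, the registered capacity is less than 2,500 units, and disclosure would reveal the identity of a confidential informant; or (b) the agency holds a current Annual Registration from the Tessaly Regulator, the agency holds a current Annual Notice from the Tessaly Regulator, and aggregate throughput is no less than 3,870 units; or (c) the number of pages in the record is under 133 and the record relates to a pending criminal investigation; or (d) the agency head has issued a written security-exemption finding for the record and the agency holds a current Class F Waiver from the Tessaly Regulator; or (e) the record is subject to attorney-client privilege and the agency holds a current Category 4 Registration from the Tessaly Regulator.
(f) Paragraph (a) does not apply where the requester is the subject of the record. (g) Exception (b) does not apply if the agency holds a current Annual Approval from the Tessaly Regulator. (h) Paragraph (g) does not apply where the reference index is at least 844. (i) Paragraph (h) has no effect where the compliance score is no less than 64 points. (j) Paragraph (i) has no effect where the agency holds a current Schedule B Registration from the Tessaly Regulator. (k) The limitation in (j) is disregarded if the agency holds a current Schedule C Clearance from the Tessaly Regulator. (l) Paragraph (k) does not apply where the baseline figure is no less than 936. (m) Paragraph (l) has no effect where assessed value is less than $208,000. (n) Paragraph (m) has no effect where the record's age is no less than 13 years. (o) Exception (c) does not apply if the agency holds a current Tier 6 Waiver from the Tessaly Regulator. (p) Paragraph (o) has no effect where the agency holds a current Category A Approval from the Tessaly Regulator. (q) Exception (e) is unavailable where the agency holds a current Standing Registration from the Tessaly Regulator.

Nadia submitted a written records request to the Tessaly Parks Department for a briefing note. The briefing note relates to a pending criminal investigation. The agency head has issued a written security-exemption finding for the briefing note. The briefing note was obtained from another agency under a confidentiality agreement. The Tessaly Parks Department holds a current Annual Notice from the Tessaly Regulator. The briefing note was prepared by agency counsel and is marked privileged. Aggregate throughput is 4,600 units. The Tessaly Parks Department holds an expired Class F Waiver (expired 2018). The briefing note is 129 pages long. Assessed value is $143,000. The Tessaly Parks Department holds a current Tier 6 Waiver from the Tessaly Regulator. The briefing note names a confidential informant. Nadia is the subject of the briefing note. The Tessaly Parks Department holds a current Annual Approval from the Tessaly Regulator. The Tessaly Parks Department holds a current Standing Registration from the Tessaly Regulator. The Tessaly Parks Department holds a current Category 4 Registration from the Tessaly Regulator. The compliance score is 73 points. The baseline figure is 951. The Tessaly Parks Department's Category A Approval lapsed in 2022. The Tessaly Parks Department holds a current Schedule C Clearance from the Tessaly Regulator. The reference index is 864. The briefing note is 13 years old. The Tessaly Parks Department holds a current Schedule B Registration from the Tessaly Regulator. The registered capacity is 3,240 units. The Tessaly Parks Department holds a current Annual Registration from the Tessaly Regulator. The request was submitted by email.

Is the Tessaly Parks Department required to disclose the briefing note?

Exception (a) does not apply: the registered capacity is 3,240 units, not less than 2,500 units.
All of (b)'s requirements are met (a current Annual Registration is held; a current Annual Notice is held; aggregate throughput is 4,600 units, meeting the 3,870 units threshold). Considering the limiting provisions: (g) would limit (b) — a current Annual Approval is held — but (h) sets (g) aside: (h) operates — the reference index is 864, meeting the 844 threshold. (i) would limit (h) — the compliance score is 73 points, meeting the 64 points threshold — but (j) sets (i) aside: (j) is engaged — a current Schedule B Registration is held. (k) would limit (j) — a current Schedule C Clearance is held — but (l) sets (k) aside: (l) is triggered — the baseline figure is 951, meeting the 936 threshold. (m) is engaged (assessed value is $143,000, less than the $208,000 limit), but is displaced by (n): (n) is triggered — the record's age is 13 years, meeting the 13 years threshold. So (b) applies.
All of (c)'s requirements are met (the number of pages in the record is 129, under the 133 limit; the briefing note relates to a pending investigation). But: (o) operates against (c): a current Tier 6 Waiver is held. (p), which would lift (o), is not triggered — there is no Category A Approval in force. (c) is therefore removed.
Exception (d) fails — no current Class F Waiver is held.
Exception (e): the briefing note is privileged; a current Category 4 Registration is held — every condition holds. But applying paragraph (q): (q) operates against (e): a current Standing Registration is held. (e) is therefore removed.

No — exception (b) applies; the Tessaly Parks Department is not required to disclose the briefing note.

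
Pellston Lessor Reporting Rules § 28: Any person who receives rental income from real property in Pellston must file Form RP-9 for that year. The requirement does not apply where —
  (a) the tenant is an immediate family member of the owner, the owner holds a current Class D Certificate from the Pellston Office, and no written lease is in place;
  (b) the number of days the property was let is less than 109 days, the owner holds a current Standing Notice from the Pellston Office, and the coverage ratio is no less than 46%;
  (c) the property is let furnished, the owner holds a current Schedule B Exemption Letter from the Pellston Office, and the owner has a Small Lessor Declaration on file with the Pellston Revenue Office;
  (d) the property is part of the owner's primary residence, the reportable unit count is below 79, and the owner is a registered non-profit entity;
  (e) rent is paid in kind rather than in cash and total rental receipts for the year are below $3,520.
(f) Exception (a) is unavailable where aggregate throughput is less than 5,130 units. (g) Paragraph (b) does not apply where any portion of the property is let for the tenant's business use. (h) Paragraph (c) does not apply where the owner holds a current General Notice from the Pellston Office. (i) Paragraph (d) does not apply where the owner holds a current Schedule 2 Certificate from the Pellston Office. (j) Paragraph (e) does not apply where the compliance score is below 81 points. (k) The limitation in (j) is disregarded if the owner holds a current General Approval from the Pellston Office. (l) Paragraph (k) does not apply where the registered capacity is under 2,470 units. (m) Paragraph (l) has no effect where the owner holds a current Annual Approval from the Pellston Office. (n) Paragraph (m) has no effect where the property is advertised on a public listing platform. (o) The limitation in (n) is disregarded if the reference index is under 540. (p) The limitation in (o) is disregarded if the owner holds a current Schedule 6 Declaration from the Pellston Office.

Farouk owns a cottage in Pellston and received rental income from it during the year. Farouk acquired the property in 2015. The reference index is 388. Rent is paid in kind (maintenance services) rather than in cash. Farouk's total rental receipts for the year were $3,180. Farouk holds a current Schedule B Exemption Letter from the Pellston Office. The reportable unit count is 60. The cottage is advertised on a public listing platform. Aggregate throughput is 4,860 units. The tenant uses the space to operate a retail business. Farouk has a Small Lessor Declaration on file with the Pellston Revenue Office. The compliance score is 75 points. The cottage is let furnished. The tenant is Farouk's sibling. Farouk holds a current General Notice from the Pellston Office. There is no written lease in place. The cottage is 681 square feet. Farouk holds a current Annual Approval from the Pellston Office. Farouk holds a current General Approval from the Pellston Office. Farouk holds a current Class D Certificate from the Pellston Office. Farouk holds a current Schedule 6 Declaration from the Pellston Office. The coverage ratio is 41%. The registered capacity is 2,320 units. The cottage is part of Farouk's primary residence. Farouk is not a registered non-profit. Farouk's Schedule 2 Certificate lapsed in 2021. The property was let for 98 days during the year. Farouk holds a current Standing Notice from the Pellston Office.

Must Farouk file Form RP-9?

Yes — Farouk must file Form RP-9.

Exception (a)'s conditions are all satisfied: the tenant is an immediate family member; a current Class D Certificate is held; there is no written lease. But: (f) is engaged — aggregate throughput is 4,860 units, less than the 5,130 units limit. (a) is therefore removed.
Exception (b) requires that the coverage ratio is no less than 46%; but the coverage ratio is 41%, short of 46%, so (b) is unavailable.
Exception (c) is satisfied on its face — the property is let furnished; a current Schedule B Exemption Letter is held; a Small Lessor Declaration is on file. Turning to paragraph (h): (h) operates — a current General Notice is held. (c) is therefore removed.
Exception (d) fails — Farouk is not a registered non-profit.
Exception (e)'s conditions are all satisfied: rent is paid in kind; total rental receipts for the year are $3,180, below the $3,520 limit. However, paragraphs (j)–(p) must be considered: (j) applies — the compliance score is 75 points, below the 81 points limit. (k) operates (a current General Approval is held), but yields to (l): (l) is triggered — the registered capacity is 2,320 units, under the 2,470 units limit. (m) would limit (l) — a current Annual Approval is held — but (n) sets (m) aside: (n) operates — the property is publicly advertised. (o) is engaged (the reference index is 388, under the 540 limit), but is set aside by (p): (p) operates against (o): a current Schedule 6 Declaration is held. So (e) is unavailable.
Every exception is unavailable, so the rule governs.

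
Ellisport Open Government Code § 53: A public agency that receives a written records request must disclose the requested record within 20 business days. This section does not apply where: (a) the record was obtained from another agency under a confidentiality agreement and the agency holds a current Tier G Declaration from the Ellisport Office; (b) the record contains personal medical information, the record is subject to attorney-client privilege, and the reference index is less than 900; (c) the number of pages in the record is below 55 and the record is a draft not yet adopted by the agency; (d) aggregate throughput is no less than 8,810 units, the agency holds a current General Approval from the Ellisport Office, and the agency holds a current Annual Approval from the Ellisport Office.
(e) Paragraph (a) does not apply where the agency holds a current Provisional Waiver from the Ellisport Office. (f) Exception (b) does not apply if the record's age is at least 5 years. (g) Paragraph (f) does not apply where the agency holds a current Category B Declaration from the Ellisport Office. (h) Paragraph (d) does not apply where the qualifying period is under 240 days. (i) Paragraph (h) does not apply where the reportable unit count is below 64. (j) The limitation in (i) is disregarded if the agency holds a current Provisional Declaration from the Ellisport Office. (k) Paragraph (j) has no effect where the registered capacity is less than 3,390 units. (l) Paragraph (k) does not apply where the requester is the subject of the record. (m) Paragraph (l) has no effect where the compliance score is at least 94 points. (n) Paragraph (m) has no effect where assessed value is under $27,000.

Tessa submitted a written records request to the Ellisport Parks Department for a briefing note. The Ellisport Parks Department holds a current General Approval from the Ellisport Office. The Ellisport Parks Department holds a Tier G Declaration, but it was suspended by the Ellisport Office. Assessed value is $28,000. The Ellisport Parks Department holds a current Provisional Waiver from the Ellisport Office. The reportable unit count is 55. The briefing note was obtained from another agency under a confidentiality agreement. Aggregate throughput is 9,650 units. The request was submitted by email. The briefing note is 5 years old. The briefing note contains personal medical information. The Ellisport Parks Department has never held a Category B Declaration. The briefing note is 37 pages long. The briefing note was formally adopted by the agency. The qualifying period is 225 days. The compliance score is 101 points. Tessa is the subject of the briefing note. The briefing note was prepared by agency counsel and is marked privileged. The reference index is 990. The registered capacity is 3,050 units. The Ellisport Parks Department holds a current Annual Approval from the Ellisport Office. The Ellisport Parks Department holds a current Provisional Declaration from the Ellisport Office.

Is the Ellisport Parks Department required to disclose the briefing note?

Exception (a) requires that the agency holds a current Tier G Declaration from the Ellisport Office; but no current Tier G Declaration is held, so (a) is unavailable.
Exception (b) fails — the reference index is 990, not less than 900.
Exception (c) requires that the record is a draft not yet adopted by the agency; but the briefing note has been formally adopted, so (c) is unavailable.
Exception (d) is satisfied on its face — aggregate throughput is 9,650 units, meeting the 8,810 units threshold; a current General Approval is held; a current Annual Approval is held. Applying paragraphs (h)–(n): (h) is engaged (the qualifying period is 225 days, under the 240 days limit), but is itself disapplied by (i): (i) operates against (h): the reportable unit count is 55, below the 64 limit. (j) is engaged (a current Provisional Declaration is held), but is displaced by (k): (k) operates against (j): the registered capacity is 3,050 units, less than the 3,390 units limit. (l) is triggered (Tessa is the subject of the briefing note), but is displaced by (m): (m) operates against (l): the compliance score is 101 points, meeting the 94 points threshold. (n), which would lift (m), is inapplicable — assessed value is $28,000, not under $27,000. So (d) applies.

No — exception (d) applies; the Ellisport Parks Department is not required to disclose the briefing note.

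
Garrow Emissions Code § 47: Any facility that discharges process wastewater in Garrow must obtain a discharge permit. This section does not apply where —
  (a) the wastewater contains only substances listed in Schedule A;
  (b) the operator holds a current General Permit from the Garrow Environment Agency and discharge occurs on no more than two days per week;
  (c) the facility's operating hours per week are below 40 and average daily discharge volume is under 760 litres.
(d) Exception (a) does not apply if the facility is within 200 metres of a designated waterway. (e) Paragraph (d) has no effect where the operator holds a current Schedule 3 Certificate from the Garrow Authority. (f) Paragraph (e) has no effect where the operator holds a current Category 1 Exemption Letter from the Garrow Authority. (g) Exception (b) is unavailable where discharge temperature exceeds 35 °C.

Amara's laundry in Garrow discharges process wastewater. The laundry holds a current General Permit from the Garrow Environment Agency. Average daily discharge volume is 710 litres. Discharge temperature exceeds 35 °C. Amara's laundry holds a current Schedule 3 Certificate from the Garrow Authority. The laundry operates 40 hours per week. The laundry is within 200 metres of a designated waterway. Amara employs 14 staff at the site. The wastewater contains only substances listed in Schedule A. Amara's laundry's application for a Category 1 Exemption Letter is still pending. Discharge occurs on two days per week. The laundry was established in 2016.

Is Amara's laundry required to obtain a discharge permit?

No — exception (a) applies; Amara's laundry is not required to obtain a discharge permit.

Exception (a)'s conditions are all satisfied: the wastewater is Schedule-A-only. Applying paragraphs (d)–(f): (d) applies (the laundry is within 200 m of a designated waterway), but is overridden by (e): (e) operates against (d): a current Schedule 3 Certificate is held. (f), which would lift (e), is inapplicable — the Category 1 Exemption Letter is not current. (a) remains available.
Exception (b): a current General Permit is held; discharge occurs on no more than two days per week — every condition holds. Turning to paragraph (g): (g) applies — discharge temperature exceeds 35 °C. So (b) is unavailable.
Exception (c) requires that the facility's operating hours per week are below 40; but the facility's operating hours per week are 40, not below 40, so (c) is unavailable.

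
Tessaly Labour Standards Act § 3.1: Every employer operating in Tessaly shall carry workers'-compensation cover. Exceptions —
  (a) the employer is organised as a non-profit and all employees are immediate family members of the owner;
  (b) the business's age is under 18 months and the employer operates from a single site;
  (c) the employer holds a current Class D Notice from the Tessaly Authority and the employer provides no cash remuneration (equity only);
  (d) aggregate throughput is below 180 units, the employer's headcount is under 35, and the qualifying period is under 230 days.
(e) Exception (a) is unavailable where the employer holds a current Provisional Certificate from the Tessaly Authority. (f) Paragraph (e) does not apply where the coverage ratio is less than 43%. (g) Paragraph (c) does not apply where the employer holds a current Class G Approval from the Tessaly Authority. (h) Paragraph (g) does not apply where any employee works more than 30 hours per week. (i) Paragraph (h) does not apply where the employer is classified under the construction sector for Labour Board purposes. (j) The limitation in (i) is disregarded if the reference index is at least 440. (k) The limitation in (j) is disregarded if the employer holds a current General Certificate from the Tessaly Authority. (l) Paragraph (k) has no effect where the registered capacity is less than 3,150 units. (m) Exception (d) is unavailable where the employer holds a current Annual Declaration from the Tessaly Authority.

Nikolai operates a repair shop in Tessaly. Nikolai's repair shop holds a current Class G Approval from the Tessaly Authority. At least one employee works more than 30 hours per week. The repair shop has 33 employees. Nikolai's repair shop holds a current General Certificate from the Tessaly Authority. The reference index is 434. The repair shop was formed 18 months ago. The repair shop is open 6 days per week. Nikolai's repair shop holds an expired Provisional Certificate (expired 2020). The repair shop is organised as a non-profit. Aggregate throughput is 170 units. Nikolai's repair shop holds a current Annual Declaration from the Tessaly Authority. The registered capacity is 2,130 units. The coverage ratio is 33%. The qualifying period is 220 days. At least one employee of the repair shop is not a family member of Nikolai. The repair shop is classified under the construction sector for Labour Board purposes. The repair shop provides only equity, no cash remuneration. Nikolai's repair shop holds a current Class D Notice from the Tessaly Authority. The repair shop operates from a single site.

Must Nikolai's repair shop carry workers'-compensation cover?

Exception (a) fails — at least one employee is not a family member.
Exception (b) fails — the business's age is 18 months, not under 18 months.
Exception (c)'s conditions are all satisfied: a current Class D Notice is held; remuneration is equity-only. But applying paragraphs (g)–(l): (g) operates — a current Class G Approval is held. (h) would limit (g) — at least one employee exceeds 30 hours/week — but (i) sets (h) aside: (i) operates against (h): the repair shop is classified under the construction sector. (j) is not engaged (the reference index is 434, short of 440), so (i) stands. (c) is therefore removed.
Exception (d): aggregate throughput is 170 units, below the 180 units limit; the employer's headcount is 33, under the 35 limit; the qualifying period is 220 days, under the 230 days limit — every condition holds. Turning to paragraph (m): (m) applies — a current Annual Declaration is held. So (d) is unavailable.
No exception applies. The general rule governs.

Yes — Nikolai's repair shop must carry workers'-compensation cover.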